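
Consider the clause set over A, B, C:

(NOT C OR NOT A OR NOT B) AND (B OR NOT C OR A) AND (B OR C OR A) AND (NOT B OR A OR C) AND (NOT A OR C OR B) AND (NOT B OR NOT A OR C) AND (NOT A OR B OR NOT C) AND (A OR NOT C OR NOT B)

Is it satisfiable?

Suppose C = false.
Suppose B = true.
The clause (A) is unit, so A = true.
Now (NOT A) is unsatisfied and unit — conflict.
Undo B and try B = false.
The clause (A) is unit, so A = true.
Now (NOT A) is unsatisfied and unit — conflict.
Neither B = true nor B = false works.
Undo C and try C = true.
Suppose A = false.
The clause (B) is unit, so B = true.
Now (NOT B) is unsatisfied and unit — conflict.
Undo A and try A = true.
The clause (NOT B) is unit, so B = false.
Now (B) is unsatisfied and unit — conflict.
Neither A = true nor A = false works.
Neither C = true nor C = false works.
No assignment satisfies every clause.

No, unsatisfiable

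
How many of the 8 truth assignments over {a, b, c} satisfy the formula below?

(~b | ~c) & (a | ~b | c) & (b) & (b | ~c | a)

1

There are 2^3 = 8 truth assignments over (a, b, c).
Split on a. With a = 1, the clauses containing a are satisfied and ~a drops from the rest; 1 of the 2^2 = 4 assignments to the other variables satisfy what remains.
With a = 0, by the same count on the reduced clause set, 0 assignments work.
Total: 1 + 0 = 1.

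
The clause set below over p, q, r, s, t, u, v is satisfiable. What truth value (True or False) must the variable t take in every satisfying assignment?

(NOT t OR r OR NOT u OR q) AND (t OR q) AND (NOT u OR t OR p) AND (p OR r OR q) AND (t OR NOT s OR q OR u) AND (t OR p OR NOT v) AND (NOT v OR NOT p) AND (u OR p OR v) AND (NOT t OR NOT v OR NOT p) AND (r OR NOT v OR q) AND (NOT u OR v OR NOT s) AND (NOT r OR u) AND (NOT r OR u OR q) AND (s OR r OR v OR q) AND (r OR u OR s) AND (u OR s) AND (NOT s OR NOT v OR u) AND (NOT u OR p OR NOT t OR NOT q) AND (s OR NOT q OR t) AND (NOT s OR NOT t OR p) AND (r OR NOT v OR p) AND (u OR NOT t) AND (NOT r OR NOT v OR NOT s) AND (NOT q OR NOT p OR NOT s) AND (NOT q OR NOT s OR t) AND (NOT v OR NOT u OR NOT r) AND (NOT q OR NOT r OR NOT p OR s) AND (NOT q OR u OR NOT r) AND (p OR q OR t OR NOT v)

Suppose t = false.
From the singleton clause (q), q = true.
From the singleton clause (s), s = true.
But (NOT s) is also a unit clause — contradiction.
So every satisfying assignment has t = True.

True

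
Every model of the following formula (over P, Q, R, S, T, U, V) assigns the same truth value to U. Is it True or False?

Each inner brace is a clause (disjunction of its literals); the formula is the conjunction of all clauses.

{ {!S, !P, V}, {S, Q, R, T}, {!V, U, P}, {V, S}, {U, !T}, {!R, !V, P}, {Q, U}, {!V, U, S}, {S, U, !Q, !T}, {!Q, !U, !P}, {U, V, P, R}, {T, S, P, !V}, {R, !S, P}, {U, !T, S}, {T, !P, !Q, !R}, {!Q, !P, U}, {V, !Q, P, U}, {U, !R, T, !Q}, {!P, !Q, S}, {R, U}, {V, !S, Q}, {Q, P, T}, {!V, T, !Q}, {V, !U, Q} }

True

Suppose U = false.
Unit clause (!T) forces T = false.
Unit clause (Q) forces Q = true.
Unit clause (!P) forces P = false.
Unit clause (!V) forces V = false.
But (V) is also a unit clause — contradiction.
So every satisfying assignment has U = True.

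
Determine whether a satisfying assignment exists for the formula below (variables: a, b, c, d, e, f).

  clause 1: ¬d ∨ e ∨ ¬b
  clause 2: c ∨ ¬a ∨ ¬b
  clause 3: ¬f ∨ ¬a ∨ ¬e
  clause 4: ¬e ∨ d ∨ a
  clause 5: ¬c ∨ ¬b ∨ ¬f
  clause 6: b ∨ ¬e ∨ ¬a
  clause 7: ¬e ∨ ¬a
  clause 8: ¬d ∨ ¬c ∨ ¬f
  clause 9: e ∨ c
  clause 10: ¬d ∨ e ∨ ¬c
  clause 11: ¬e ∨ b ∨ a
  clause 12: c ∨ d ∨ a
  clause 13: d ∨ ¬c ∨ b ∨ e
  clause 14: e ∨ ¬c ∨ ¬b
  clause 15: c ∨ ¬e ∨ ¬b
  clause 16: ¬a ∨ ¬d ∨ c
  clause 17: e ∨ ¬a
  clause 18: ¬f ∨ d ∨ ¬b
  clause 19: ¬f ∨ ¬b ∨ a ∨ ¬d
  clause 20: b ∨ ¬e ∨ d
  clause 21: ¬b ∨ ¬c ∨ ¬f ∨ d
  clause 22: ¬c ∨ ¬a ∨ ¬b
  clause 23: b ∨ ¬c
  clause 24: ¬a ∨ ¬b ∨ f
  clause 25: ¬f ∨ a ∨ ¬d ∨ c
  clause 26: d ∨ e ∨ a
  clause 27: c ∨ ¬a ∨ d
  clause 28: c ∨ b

Branch on e: set e = True.
The clause (¬a) is unit, so a = False.
The clause (d) is unit, so d = True.
The clause (b) is unit, so b = True.
The clause (c) is unit, so c = True.
The clause (¬f) is unit, so f = False.
This assignment satisfies each clause.
A satisfying assignment: a: False,  b: True,  c: True,  d: True,  e: True,  f: False.

Yes, satisfiable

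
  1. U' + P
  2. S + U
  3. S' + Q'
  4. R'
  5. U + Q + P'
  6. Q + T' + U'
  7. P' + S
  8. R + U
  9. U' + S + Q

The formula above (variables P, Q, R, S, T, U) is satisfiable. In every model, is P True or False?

True

Suppose P = 0.
From the singleton clause (U'), U = 0.
From the singleton clause (S), S = 1.
From the singleton clause (Q'), Q = 0.
From the singleton clause (R'), R = 0.
That conflicts with the unit clause (R).
So every satisfying assignment has P = True.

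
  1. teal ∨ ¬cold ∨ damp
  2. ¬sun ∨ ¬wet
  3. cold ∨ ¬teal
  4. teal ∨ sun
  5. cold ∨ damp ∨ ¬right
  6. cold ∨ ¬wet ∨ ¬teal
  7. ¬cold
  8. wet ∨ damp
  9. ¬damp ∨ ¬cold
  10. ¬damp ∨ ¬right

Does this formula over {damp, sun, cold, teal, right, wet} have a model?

Unit clause (¬cold) forces cold = False.
Unit clause (¬teal) forces teal = False.
Unit clause (sun) forces sun = True.
Unit clause (¬wet) forces wet = False.
Unit clause (damp) forces damp = True.
Unit clause (¬right) forces right = False.
All clauses are satisfied.
A satisfying assignment: damp ↦ True, sun ↦ True, cold ↦ False, teal ↦ False, right ↦ False, wet ↦ False.

Satisfiable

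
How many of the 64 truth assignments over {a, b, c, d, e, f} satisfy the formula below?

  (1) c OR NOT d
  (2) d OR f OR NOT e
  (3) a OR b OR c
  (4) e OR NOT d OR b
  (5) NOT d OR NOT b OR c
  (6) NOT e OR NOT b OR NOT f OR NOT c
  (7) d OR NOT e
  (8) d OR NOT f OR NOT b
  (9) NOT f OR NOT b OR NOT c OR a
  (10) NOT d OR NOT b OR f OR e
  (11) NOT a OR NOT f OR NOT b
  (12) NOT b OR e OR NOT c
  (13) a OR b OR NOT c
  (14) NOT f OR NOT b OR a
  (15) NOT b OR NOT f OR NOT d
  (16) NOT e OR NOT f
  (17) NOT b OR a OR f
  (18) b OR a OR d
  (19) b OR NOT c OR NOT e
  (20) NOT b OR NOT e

5

There are 2^6 = 64 truth assignments over (a, b, c, d, e, f).
Split on c. With c = true, the clauses containing c are satisfied and NOT c drops from the rest; 2 of the 2^5 = 32 assignments to the other variables satisfy what remains.
With c = false, by the same count on the reduced clause set, 3 assignments work.
(One model: a=T, b=F, c=F, d=F, e=F, f=F.)
Total: 2 + 3 = 5.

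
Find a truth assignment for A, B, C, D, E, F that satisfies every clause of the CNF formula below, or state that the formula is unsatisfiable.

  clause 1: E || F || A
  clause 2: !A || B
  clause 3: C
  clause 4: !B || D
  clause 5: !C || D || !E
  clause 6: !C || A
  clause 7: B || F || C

(C) alone gives C = true.
(A) alone gives A = true.
(B) alone gives B = true.
(D) alone gives D = true.
No clause remains; E, F are free.

A=true, B=true, C=true, D=true, E=true, F=false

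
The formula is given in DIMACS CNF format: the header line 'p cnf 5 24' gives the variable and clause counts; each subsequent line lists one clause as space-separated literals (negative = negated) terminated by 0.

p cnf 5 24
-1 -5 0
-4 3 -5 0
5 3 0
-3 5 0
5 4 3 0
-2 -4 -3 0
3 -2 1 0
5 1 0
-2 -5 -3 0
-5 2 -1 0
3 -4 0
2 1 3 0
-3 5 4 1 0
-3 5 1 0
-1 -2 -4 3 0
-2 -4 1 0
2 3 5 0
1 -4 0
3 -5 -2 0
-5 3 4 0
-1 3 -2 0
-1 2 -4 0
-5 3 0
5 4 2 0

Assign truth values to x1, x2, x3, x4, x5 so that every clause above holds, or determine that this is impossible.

Suppose x1 = False.
The clause (x5) is unit, so x5 = True.
The clause (¬x4) is unit, so x4 = False.
The clause (x3) is unit, so x3 = True.
The clause (¬x2) is unit, so x2 = False.
Every clause now holds.

x1=False; x2=False; x3=True; x4=False; x5=True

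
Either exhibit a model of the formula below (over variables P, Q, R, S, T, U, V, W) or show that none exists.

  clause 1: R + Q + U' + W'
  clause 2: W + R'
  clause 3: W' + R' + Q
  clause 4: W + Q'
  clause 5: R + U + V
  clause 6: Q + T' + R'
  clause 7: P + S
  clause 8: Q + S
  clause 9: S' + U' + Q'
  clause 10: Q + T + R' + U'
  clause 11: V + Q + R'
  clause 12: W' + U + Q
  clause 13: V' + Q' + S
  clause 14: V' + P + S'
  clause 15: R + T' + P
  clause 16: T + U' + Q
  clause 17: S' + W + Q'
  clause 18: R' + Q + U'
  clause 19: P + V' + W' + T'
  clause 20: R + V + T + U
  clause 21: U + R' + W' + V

P ↦ 1, Q ↦ 0, R ↦ 0, S ↦ 1, T ↦ 1, U ↦ 1, V ↦ 1, W ↦ 0

Suppose W = 0.
The clause (R') is unit, so R = 0.
The clause (Q') is unit, so Q = 0.
The clause (S) is unit, so S = 1.
Suppose U = 1.
The clause (T) is unit, so T = 1.
The clause (P) is unit, so P = 1.
No clause remains; V is free.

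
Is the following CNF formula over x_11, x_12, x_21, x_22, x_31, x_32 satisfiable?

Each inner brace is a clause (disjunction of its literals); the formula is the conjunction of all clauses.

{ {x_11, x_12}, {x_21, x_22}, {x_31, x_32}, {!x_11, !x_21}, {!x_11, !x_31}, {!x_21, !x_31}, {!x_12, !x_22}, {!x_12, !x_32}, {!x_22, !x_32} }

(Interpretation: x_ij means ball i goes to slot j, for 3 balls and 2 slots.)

No

Branch on x_11: set x_11 = true.
(!x_21) alone gives x_21 = false.
(x_22) alone gives x_22 = true.
(!x_31) alone gives x_31 = false.
(x_32) alone gives x_32 = true.
Now (!x_32) is unsatisfied and unit — conflict.
Backtrack on x_11: now try x_11 = false.
(x_12) alone gives x_12 = true.
(!x_22) alone gives x_22 = false.
(x_21) alone gives x_21 = true.
(!x_31) alone gives x_31 = false.
(x_32) alone gives x_32 = true.
Now (!x_32) is unsatisfied and unit — conflict.
Both values of x_11 lead to a conflict.
No assignment satisfies every clause.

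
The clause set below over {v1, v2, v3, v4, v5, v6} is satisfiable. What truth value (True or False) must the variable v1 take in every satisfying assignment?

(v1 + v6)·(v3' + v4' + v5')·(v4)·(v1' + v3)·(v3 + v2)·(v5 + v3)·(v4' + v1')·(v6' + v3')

False

Suppose v1 = 1.
Unit clause (v4) forces v4 = 1.
But (v4') is also a unit clause — contradiction.
So every satisfying assignment has v1 = False.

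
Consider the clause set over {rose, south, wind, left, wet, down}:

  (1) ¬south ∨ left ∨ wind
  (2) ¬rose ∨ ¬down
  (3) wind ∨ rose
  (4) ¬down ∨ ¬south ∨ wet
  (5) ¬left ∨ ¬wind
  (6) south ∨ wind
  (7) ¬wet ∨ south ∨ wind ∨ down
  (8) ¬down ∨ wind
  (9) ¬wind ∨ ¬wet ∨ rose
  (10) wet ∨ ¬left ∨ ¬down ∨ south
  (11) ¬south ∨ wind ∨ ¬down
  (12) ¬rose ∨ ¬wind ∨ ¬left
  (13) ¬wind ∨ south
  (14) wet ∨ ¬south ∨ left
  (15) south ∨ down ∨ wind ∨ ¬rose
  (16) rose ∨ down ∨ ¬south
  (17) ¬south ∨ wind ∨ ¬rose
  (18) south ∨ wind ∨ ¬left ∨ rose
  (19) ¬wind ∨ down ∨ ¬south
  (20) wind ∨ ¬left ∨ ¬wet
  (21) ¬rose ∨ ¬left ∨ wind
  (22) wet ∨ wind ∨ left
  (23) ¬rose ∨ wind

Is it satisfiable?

Try rose = False.
From the singleton clause (wind), wind = True.
From the singleton clause (¬left), left = False.
From the singleton clause (¬wet), wet = False.
From the singleton clause (south), south = True.
That conflicts with the unit clause (¬south).
That branch fails; take rose = True instead.
From the singleton clause (¬down), down = False.
From the singleton clause (wind), wind = True.
From the singleton clause (¬left), left = False.
From the singleton clause (south), south = True.
That conflicts with the unit clause (¬south).
Neither rose = True nor rose = False works.
No assignment satisfies every clause.

Unsatisfiable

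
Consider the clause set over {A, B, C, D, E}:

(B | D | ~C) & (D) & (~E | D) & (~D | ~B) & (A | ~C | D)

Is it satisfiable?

From the singleton clause (D), D = 1.
From the singleton clause (~B), B = 0.
All clauses hold; A, C, E can take either value.
A satisfying assignment: A=0,  B=0,  C=1,  D=1,  E=1.

Satisfiable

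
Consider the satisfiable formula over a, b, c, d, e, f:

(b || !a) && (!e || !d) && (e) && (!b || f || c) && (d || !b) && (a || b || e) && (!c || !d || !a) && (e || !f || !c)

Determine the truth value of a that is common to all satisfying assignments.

False

Suppose a = true.
The clause (b) is unit, so b = true.
The clause (e) is unit, so e = true.
The clause (!d) is unit, so d = false.
Now (d) is unsatisfied and unit — conflict.
So every satisfying assignment has a = False.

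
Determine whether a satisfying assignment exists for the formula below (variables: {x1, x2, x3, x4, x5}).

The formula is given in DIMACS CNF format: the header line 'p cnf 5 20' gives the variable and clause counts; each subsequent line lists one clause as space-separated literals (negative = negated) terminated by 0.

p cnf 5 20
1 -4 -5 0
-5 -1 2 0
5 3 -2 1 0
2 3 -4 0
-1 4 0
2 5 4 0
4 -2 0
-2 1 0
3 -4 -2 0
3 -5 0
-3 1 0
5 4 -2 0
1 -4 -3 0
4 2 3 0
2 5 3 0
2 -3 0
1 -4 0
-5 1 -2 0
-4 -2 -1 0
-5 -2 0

No

Branch on x1: set x1 = False.
Unit clause (¬x2) forces x2 = False.
Unit clause (¬x3) forces x3 = False.
Unit clause (¬x4) forces x4 = False.
Now (x4) is unsatisfied and unit — conflict.
That branch fails; take x1 = True instead.
Unit clause (x4) forces x4 = True.
Unit clause (¬x2) forces x2 = False.
Unit clause (¬x5) forces x5 = False.
Unit clause (x3) forces x3 = True.
Now (¬x3) is unsatisfied and unit — conflict.
Either choice for x1 ends in contradiction.
No assignment satisfies every clause.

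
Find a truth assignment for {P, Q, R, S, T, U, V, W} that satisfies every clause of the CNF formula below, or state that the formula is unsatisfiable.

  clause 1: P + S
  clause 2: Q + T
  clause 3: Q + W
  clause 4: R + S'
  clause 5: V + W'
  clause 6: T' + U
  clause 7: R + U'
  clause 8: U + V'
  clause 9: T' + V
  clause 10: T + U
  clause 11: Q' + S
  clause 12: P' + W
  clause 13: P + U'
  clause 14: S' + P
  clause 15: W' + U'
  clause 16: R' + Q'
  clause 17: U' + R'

Branch on P: set P = 1.
From the singleton clause (W), W = 1.
From the singleton clause (V), V = 1.
From the singleton clause (U), U = 1.
Now (U') is unsatisfied and unit — conflict.
Undo P and try P = 0.
From the singleton clause (S), S = 1.
Now (S') is unsatisfied and unit — conflict.
Neither P = 1 nor P = 0 works.

UNSATISFIABLE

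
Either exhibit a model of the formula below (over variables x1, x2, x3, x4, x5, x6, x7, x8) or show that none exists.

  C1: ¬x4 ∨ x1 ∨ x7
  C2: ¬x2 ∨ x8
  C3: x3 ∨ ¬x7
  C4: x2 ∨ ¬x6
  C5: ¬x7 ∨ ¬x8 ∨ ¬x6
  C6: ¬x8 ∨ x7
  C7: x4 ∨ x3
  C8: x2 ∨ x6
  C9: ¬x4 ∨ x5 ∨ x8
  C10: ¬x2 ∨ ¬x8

UNSATISFIABLE

Suppose x2 = False.
Unit clause (¬x6) forces x6 = False.
That conflicts with the unit clause (x6).
That branch fails; take x2 = True instead.
Unit clause (x8) forces x8 = True.
That conflicts with the unit clause (¬x8).
Either choice for x2 ends in contradiction.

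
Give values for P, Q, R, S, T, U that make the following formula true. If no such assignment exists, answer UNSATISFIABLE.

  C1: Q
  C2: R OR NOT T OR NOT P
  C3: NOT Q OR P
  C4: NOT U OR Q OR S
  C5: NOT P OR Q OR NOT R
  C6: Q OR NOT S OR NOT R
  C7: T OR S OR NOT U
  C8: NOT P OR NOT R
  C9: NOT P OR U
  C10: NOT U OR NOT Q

Unit clause (Q) forces Q = true.
Unit clause (P) forces P = true.
Unit clause (NOT R) forces R = false.
Unit clause (NOT T) forces T = false.
Unit clause (U) forces U = true.
That conflicts with the unit clause (NOT U).

UNSATISFIABLE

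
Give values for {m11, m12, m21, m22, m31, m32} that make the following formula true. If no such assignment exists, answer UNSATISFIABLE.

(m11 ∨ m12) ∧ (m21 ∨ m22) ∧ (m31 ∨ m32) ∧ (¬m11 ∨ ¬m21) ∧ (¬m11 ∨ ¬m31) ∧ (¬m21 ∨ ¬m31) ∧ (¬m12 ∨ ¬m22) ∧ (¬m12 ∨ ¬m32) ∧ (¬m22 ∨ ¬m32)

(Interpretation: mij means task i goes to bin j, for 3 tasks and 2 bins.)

Suppose m11 = True.
Unit clause (¬m21) forces m21 = False.
Unit clause (m22) forces m22 = True.
Unit clause (¬m31) forces m31 = False.
Unit clause (m32) forces m32 = True.
Now (¬m32) is unsatisfied and unit — conflict.
Backtrack on m11: now try m11 = False.
Unit clause (m12) forces m12 = True.
Unit clause (¬m22) forces m22 = False.
Unit clause (m21) forces m21 = True.
Unit clause (¬m31) forces m31 = False.
Unit clause (m32) forces m32 = True.
Now (¬m32) is unsatisfied and unit — conflict.
Either choice for m11 ends in contradiction.

UNSATISFIABLE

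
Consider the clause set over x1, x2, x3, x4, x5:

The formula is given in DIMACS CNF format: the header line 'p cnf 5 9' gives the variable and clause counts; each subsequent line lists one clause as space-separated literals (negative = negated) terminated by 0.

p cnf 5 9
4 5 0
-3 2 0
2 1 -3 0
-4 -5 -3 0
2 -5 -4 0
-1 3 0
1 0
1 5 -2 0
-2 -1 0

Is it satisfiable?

Unit clause (x1) forces x1 = True.
Unit clause (x3) forces x3 = True.
Unit clause (x2) forces x2 = True.
Now (¬x2) is unsatisfied and unit — conflict.
No assignment satisfies every clause.

No, unsatisfiable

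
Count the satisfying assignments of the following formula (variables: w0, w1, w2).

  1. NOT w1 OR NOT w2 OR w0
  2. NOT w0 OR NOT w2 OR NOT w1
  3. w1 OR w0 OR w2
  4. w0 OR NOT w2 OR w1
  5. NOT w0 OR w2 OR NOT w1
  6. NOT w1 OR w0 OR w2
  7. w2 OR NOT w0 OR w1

1

There are 2^3 = 8 truth assignments over (w0, w1, w2).
Check each against the 7 clauses (columns in the order w0, w1, w2):
  F F F  ✗ fails (w1 OR w0 OR w2)
  F F T  ✗ fails (w0 OR NOT w2 OR w1)
  F T F  ✗ fails (NOT w1 OR w0 OR w2)
  F T T  ✗ fails (NOT w1 OR NOT w2 OR w0)
  T F F  ✗ fails (w2 OR NOT w0 OR w1)
  T F T  ✓ satisfies all
  T T F  ✗ fails (NOT w0 OR w2 OR NOT w1)
  T T T  ✗ fails (NOT w0 OR NOT w2 OR NOT w1)
1 of the 8 rows is a model.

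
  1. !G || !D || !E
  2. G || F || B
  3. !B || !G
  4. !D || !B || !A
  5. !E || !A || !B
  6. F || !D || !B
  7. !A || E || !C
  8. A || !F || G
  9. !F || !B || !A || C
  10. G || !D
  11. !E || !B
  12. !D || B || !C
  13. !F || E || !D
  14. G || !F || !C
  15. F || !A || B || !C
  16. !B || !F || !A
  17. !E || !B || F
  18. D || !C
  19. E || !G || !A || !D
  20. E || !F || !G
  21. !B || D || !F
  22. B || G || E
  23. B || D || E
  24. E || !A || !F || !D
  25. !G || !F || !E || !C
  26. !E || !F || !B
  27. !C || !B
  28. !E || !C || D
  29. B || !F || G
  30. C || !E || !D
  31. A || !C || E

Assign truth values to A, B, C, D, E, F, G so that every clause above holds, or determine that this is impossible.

A ↦ false; B ↦ false; C ↦ false; D ↦ false; E ↦ true; F ↦ true; G ↦ true

Case B = false:
Case G = true:
Case D = false:
The clause (!C) is unit, so C = false.
The clause (E) is unit, so E = true.
All clauses hold; A, F can take either value.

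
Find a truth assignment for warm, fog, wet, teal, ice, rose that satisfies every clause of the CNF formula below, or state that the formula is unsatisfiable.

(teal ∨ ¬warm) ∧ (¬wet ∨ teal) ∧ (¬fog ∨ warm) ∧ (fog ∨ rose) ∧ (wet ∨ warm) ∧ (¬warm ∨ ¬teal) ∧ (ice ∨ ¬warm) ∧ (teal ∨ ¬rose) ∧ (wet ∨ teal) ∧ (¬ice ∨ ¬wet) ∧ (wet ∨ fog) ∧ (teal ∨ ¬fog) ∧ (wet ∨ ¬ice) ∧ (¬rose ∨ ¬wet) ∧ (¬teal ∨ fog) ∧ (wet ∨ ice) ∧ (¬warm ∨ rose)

Branch on teal: set teal = True.
From the singleton clause (¬warm), warm = False.
From the singleton clause (¬fog), fog = False.
Now (fog) is unsatisfied and unit — conflict.
So teal must be the other value — set teal = False.
From the singleton clause (¬warm), warm = False.
From the singleton clause (¬wet), wet = False.
Now (wet) is unsatisfied and unit — conflict.
Either choice for teal ends in contradiction.

UNSATISFIABLE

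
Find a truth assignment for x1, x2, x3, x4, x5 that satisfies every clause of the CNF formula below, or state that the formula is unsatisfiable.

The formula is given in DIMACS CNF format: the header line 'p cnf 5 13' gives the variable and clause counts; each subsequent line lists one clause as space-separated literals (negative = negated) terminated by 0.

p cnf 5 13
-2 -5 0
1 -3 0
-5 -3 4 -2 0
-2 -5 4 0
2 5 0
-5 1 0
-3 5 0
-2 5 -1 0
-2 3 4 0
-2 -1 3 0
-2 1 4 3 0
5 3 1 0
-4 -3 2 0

Try x2 = False.
The clause (x5) is unit, so x5 = True.
The clause (x1) is unit, so x1 = True.
Try x4 = False.
All clauses hold; x3 can take either value.

x1 ↦ True,  x2 ↦ False,  x3 ↦ False,  x4 ↦ False,  x5 ↦ True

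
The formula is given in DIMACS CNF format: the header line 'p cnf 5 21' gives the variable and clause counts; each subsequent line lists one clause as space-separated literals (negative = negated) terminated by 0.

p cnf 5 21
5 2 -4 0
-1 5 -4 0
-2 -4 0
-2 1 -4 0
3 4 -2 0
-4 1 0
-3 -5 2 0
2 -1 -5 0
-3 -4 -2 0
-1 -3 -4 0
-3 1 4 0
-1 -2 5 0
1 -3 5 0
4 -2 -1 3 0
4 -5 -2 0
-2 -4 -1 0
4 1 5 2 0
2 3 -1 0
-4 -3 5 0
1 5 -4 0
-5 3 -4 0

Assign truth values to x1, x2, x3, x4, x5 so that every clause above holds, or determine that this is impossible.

Suppose x2 = False.
Suppose x5 = False.
Unit clause (¬x4) forces x4 = False.
Unit clause (x1) forces x1 = True.
Unit clause (x3) forces x3 = True.
This assignment satisfies each clause.

x1: True, x2: False, x3: True, x4: False, x5: False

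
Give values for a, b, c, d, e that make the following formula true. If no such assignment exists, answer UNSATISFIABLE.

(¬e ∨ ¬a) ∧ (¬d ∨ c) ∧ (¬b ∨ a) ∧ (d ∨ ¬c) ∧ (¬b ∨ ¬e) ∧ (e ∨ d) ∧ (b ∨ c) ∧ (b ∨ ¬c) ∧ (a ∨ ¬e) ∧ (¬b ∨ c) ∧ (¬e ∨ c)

a: True,  b: True,  c: True,  d: True,  e: False

Branch on e: set e = False.
From the singleton clause (d), d = True.
From the singleton clause (c), c = True.
From the singleton clause (b), b = True.
From the singleton clause (a), a = True.
Every clause now holds.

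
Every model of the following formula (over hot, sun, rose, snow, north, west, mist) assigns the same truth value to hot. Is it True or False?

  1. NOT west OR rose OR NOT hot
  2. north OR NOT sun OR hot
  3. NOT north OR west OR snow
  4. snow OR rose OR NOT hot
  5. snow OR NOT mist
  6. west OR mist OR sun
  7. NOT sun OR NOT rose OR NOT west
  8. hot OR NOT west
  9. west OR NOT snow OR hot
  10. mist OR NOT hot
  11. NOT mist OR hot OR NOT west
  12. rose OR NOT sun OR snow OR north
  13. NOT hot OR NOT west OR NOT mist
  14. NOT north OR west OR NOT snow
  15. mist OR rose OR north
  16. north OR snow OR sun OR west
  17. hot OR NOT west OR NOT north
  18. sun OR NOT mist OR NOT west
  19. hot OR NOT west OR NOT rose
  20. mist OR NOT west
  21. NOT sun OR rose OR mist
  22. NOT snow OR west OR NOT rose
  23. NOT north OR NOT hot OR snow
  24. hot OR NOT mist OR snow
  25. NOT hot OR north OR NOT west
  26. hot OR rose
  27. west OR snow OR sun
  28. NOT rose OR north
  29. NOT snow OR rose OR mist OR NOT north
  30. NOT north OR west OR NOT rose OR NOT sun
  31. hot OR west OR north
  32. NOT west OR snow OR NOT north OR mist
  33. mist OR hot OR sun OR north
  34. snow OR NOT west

True

Suppose hot = false.
The clause (NOT west) is unit, so west = false.
The clause (NOT snow) is unit, so snow = false.
The clause (NOT north) is unit, so north = false.
That conflicts with the unit clause (north).
So every satisfying assignment has hot = True.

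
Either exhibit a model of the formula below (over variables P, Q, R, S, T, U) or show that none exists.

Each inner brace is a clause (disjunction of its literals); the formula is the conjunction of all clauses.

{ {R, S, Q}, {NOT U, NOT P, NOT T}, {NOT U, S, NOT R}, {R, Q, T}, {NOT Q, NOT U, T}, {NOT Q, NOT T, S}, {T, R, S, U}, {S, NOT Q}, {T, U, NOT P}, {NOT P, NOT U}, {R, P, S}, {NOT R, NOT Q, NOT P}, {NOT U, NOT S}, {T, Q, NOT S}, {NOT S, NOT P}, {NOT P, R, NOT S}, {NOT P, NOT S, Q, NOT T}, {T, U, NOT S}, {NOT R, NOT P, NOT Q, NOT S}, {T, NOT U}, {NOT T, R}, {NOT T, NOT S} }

P ↦ true,  Q ↦ false,  R ↦ true,  S ↦ false,  T ↦ true,  U ↦ false

Case S = false:
From the singleton clause (NOT Q), Q = false.
From the singleton clause (R), R = true.
From the singleton clause (NOT U), U = false.
Case T = true:
All clauses hold; P can take either value.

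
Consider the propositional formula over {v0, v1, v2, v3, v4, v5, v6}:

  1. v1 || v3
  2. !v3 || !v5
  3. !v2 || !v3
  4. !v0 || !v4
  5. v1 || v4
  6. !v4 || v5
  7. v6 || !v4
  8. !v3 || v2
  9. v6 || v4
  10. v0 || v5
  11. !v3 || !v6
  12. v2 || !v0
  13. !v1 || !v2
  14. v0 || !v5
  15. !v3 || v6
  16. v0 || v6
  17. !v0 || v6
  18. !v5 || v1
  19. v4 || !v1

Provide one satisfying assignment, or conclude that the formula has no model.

UNSATISFIABLE

Suppose v1 = true.
From the singleton clause (!v2), v2 = false.
From the singleton clause (!v3), v3 = false.
From the singleton clause (!v0), v0 = false.
From the singleton clause (v5), v5 = true.
That conflicts with the unit clause (!v5).
That branch fails; take v1 = false instead.
From the singleton clause (v3), v3 = true.
From the singleton clause (!v5), v5 = false.
From the singleton clause (!v2), v2 = false.
That conflicts with the unit clause (v2).
Both values of v1 lead to a conflict.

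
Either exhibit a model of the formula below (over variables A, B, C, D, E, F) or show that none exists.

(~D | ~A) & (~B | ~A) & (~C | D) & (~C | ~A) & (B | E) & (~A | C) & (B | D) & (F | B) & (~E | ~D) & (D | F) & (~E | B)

A=0; B=1; C=1; D=1; E=0; F=1

Branch on D: set D = 1.
The clause (~A) is unit, so A = 0.
The clause (~E) is unit, so E = 0.
The clause (B) is unit, so B = 1.
Every clause is now satisfied; C, F are unconstrained.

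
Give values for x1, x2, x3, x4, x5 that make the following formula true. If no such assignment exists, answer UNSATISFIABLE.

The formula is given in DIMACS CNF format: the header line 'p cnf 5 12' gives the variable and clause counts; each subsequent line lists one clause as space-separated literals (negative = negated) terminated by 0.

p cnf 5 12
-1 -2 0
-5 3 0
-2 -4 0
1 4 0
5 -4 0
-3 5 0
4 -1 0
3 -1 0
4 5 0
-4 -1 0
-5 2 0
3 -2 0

Suppose x1 = False.
From the singleton clause (x4), x4 = True.
From the singleton clause (¬x2), x2 = False.
From the singleton clause (x5), x5 = True.
Now (¬x5) is unsatisfied and unit — conflict.
So x1 must be the other value — set x1 = True.
From the singleton clause (¬x2), x2 = False.
From the singleton clause (x4), x4 = True.
Now (¬x4) is unsatisfied and unit — conflict.
Neither x1 = True nor x1 = False works.

UNSATISFIABLE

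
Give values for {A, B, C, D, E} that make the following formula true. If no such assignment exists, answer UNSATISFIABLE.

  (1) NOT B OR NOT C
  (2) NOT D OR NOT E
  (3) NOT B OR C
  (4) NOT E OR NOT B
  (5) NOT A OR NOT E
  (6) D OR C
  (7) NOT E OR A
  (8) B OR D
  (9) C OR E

Case B = false:
(D) alone gives D = true.
(NOT E) alone gives E = false.
(C) alone gives C = true.
No clause remains; A is free.

A: true, B: false, C: true, D: true, E: false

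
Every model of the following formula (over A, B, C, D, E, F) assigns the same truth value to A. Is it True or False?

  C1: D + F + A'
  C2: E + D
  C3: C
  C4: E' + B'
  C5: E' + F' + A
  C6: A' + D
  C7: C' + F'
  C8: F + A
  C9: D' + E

True

Suppose A = 0.
From the singleton clause (C), C = 1.
From the singleton clause (F'), F = 0.
Now (F) is unsatisfied and unit — conflict.
So every satisfying assignment has A = True.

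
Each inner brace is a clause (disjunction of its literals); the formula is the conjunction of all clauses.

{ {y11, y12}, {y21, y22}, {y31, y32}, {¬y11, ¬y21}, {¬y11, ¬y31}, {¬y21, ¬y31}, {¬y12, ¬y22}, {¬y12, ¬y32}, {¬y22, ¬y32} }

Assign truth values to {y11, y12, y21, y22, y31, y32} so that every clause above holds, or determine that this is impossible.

Branch on y11: set y11 = True.
The clause (¬y21) is unit, so y21 = False.
The clause (y22) is unit, so y22 = True.
The clause (¬y31) is unit, so y31 = False.
The clause (y32) is unit, so y32 = True.
Now (¬y32) is unsatisfied and unit — conflict.
That branch fails; take y11 = False instead.
The clause (y12) is unit, so y12 = True.
The clause (¬y22) is unit, so y22 = False.
The clause (y21) is unit, so y21 = True.
The clause (¬y31) is unit, so y31 = False.
The clause (y32) is unit, so y32 = True.
Now (¬y32) is unsatisfied and unit — conflict.
Neither y11 = True nor y11 = False works.

UNSATISFIABLE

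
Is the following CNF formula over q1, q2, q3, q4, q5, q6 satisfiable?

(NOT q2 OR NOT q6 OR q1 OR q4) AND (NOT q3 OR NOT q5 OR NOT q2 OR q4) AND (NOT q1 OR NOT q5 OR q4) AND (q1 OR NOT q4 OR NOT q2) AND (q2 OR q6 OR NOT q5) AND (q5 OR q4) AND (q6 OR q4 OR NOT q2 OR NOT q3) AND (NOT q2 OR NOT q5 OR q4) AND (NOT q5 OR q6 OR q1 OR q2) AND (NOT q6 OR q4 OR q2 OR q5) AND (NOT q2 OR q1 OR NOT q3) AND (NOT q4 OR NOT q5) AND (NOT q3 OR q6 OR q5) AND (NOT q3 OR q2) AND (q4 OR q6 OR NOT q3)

Try q5 = false.
The clause (q4) is unit, so q4 = true.
Try q1 = true.
Try q3 = true.
The clause (q6) is unit, so q6 = true.
The clause (q2) is unit, so q2 = true.
All clauses are satisfied.
A satisfying assignment: q1 ↦ true,  q2 ↦ true,  q3 ↦ true,  q4 ↦ true,  q5 ↦ false,  q6 ↦ true.

Yes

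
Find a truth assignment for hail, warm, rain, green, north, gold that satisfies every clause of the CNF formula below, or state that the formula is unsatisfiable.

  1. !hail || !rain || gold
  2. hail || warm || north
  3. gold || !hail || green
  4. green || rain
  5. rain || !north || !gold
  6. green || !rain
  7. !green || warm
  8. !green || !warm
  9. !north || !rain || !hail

Try green = true.
(warm) alone gives warm = true.
Now (!warm) is unsatisfied and unit — conflict.
That branch fails; take green = false instead.
(rain) alone gives rain = true.
Now (!rain) is unsatisfied and unit — conflict.
Either choice for green ends in contradiction.

UNSATISFIABLE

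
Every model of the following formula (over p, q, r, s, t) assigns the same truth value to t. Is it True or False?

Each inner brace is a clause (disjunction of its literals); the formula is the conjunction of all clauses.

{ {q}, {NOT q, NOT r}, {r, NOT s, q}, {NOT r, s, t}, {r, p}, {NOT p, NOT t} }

Suppose t = true.
The clause (q) is unit, so q = true.
The clause (NOT r) is unit, so r = false.
The clause (p) is unit, so p = true.
That conflicts with the unit clause (NOT p).
So every satisfying assignment has t = False.

False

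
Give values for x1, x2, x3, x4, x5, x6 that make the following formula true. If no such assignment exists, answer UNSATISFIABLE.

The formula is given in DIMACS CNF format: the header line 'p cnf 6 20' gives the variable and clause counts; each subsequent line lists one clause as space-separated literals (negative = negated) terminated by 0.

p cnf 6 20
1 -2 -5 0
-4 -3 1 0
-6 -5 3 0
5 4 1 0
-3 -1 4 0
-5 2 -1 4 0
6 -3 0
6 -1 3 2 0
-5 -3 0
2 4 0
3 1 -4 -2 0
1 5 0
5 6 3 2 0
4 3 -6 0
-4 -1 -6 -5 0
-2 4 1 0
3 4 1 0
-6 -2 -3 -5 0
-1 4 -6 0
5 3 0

x1=True; x2=False; x3=True; x4=True; x5=False; x6=True

Suppose x6 = True.
Suppose x5 = False.
Unit clause (x1) forces x1 = True.
Unit clause (x4) forces x4 = True.
Unit clause (x3) forces x3 = True.
No clause remains; x2 is free.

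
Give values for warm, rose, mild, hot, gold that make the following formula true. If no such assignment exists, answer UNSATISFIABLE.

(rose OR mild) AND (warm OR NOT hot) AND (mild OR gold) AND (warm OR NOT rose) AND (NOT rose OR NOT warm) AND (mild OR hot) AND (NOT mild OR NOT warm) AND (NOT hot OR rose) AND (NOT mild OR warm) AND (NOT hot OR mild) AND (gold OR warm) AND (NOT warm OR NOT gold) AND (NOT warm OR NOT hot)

UNSATISFIABLE

Try rose = true.
The clause (warm) is unit, so warm = true.
But (NOT warm) is also a unit clause — contradiction.
Backtrack on rose: now try rose = false.
The clause (mild) is unit, so mild = true.
The clause (NOT warm) is unit, so warm = false.
But (warm) is also a unit clause — contradiction.
Neither rose = true nor rose = false works.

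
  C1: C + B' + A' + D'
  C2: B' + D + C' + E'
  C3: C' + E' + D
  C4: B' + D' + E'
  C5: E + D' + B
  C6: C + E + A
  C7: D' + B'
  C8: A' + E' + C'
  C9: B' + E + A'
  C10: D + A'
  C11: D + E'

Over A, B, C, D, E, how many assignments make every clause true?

There are 2^5 = 32 truth assignments over (A, B, C, D, E).
Split on B. With B = 1, the clauses containing B are satisfied and B' drops from the rest; 1 of the 2^4 = 16 assignments to the other variables satisfy what remains.
With B = 0, by the same count on the reduced clause set, 4 assignments work.
(One model: A=F, B=F, C=F, D=T, E=T.)
Total: 1 + 4 = 5.

5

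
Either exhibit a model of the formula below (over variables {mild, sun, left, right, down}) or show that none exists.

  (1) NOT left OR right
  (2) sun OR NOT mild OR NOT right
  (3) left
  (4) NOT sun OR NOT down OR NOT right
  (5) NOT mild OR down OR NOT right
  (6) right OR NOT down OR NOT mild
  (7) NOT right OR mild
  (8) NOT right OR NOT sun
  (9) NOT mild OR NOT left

Unit clause (left) forces left = true.
Unit clause (right) forces right = true.
Unit clause (mild) forces mild = true.
Now (NOT mild) is unsatisfied and unit — conflict.

UNSATISFIABLE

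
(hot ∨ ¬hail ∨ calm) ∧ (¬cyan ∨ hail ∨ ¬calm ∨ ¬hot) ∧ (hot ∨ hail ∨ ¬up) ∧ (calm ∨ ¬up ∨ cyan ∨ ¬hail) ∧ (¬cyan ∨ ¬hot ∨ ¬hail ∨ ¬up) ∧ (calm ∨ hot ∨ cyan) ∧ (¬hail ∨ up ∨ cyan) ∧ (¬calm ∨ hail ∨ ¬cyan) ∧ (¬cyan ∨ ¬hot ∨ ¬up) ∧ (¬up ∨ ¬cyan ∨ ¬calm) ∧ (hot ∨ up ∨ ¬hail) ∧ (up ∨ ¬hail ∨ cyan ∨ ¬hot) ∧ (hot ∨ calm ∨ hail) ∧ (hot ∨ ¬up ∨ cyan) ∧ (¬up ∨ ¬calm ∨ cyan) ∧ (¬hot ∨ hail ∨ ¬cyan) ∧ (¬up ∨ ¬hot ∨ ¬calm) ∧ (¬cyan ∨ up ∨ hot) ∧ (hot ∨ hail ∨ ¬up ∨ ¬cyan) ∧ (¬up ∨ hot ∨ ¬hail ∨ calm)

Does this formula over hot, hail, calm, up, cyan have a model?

Branch on hot: set hot = True.
Branch on cyan: set cyan = True.
Unit clause (¬up) forces up = False.
Unit clause (hail) forces hail = True.
Every clause is now satisfied; calm is unconstrained.
A satisfying assignment: hot=True, hail=True, calm=True, up=False, cyan=True.

Satisfiable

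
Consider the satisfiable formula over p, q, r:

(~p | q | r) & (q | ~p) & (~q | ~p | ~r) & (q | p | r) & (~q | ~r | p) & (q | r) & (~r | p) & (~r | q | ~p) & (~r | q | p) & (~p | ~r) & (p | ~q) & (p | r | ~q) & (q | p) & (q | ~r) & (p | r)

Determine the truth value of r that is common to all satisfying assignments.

False

Suppose r = 1.
From the singleton clause (p), p = 1.
But (~p) is also a unit clause — contradiction.
So every satisfying assignment has r = False.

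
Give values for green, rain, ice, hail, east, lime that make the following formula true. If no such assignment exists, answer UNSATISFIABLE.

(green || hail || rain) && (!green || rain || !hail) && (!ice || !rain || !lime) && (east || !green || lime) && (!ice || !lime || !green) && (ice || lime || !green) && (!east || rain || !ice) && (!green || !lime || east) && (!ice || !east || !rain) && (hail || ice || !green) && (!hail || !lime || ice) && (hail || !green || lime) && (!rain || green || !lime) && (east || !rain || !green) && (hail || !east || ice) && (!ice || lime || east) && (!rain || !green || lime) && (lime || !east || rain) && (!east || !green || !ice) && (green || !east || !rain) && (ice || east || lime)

Try green = false.
Try hail = true.
Try lime = true.
The clause (ice) is unit, so ice = true.
The clause (!rain) is unit, so rain = false.
The clause (!east) is unit, so east = false.
Every clause now holds.

green=false; rain=false; ice=true; hail=true; east=false; lime=true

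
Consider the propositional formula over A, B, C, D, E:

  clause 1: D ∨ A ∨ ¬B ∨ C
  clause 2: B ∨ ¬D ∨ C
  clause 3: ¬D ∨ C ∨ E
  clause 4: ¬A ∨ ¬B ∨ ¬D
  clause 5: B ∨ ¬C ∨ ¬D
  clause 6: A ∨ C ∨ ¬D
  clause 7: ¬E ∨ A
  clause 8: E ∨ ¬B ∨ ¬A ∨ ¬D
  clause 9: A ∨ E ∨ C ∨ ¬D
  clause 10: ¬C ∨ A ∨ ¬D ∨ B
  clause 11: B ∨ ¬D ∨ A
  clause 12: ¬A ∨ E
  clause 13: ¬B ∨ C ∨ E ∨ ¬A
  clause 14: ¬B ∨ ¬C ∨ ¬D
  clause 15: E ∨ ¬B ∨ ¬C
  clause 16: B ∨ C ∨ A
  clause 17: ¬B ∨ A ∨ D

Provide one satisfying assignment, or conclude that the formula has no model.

Try E = True.
The clause (A) is unit, so A = True.
Try B = True.
The clause (¬D) is unit, so D = False.
All clauses hold; C can take either value.

A ↦ True,  B ↦ True,  C ↦ True,  D ↦ False,  E ↦ True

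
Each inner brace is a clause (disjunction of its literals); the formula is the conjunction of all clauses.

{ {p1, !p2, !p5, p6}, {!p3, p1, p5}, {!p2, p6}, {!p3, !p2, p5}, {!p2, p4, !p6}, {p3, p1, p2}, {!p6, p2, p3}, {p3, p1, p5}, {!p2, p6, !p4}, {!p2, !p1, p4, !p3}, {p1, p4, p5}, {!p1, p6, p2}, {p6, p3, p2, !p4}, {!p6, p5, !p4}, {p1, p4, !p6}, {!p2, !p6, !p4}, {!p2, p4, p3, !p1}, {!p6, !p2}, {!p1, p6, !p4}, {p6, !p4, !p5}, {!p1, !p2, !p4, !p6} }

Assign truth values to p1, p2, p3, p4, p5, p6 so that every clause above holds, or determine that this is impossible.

p1: true,  p2: false,  p3: true,  p4: false,  p5: true,  p6: true

Try p2 = false.
Try p3 = true.
Try p1 = true.
Unit clause (p6) forces p6 = true.
Try p5 = true.
Every clause is now satisfied; p4 is unconstrained.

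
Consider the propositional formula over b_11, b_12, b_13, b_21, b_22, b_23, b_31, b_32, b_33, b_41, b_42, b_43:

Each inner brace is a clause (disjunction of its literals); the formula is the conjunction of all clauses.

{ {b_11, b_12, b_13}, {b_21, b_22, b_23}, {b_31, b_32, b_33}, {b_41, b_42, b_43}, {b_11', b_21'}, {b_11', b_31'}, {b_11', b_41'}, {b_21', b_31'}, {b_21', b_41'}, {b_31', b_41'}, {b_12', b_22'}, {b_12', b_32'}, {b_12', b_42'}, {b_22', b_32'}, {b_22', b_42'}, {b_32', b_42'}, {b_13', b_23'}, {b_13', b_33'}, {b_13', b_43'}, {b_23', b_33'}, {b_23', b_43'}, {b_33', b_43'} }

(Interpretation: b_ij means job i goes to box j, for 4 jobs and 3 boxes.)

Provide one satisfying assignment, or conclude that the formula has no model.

Suppose b_11 = 0.
Suppose b_12 = 1.
(b_22') alone gives b_22 = 0.
(b_32') alone gives b_32 = 0.
(b_42') alone gives b_42 = 0.
Suppose b_21 = 1.
(b_31') alone gives b_31 = 0.
(b_33) alone gives b_33 = 1.
(b_41') alone gives b_41 = 0.
(b_43) alone gives b_43 = 1.
But (b_43') is also a unit clause — contradiction.
Undo b_21 and try b_21 = 0.
(b_23) alone gives b_23 = 1.
(b_13') alone gives b_13 = 0.
(b_33') alone gives b_33 = 0.
(b_31) alone gives b_31 = 1.
(b_41') alone gives b_41 = 0.
(b_43) alone gives b_43 = 1.
But (b_43') is also a unit clause — contradiction.
Either choice for b_21 ends in contradiction.
Undo b_12 and try b_12 = 0.
(b_13) alone gives b_13 = 1.
(b_23') alone gives b_23 = 0.
(b_33') alone gives b_33 = 0.
(b_43') alone gives b_43 = 0.
Suppose b_21 = 1.
(b_31') alone gives b_31 = 0.
(b_32) alone gives b_32 = 1.
(b_41') alone gives b_41 = 0.
(b_42) alone gives b_42 = 1.
But (b_42') is also a unit clause — contradiction.
Undo b_21 and try b_21 = 0.
(b_22) alone gives b_22 = 1.
(b_32') alone gives b_32 = 0.
(b_31) alone gives b_31 = 1.
(b_41') alone gives b_41 = 0.
(b_42) alone gives b_42 = 1.
But (b_42') is also a unit clause — contradiction.
Either choice for b_21 ends in contradiction.
Either choice for b_12 ends in contradiction.
Undo b_11 and try b_11 = 1.
(b_21') alone gives b_21 = 0.
(b_31') alone gives b_31 = 0.
(b_41') alone gives b_41 = 0.
Suppose b_22 = 1.
(b_12') alone gives b_12 = 0.
(b_32') alone gives b_32 = 0.
(b_33) alone gives b_33 = 1.
(b_42') alone gives b_42 = 0.
(b_43) alone gives b_43 = 1.
But (b_43') is also a unit clause — contradiction.
Undo b_22 and try b_22 = 0.
(b_23) alone gives b_23 = 1.
(b_13') alone gives b_13 = 0.
(b_33') alone gives b_33 = 0.
(b_32) alone gives b_32 = 1.
(b_12') alone gives b_12 = 0.
(b_42') alone gives b_42 = 0.
(b_43) alone gives b_43 = 1.
But (b_43') is also a unit clause — contradiction.
Either choice for b_22 ends in contradiction.
Either choice for b_11 ends in contradiction.

UNSATISFIABLE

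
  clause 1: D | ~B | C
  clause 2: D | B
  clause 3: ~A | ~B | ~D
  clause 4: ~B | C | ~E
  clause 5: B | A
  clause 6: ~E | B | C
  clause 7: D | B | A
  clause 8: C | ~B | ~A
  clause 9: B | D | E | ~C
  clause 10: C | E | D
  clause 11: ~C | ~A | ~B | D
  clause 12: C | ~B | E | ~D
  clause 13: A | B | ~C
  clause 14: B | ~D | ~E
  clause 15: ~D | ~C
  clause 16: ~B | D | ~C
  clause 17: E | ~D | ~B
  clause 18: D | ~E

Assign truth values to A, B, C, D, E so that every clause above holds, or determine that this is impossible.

A ↦ 1; B ↦ 0; C ↦ 0; D ↦ 1; E ↦ 0

Try D = 1.
The clause (~C) is unit, so C = 0.
Try A = 1.
The clause (~B) is unit, so B = 0.
The clause (~E) is unit, so E = 0.
This assignment satisfies each clause.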